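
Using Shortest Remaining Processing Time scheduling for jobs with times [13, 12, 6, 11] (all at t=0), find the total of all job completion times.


Since all jobs arrive at t=0, SRPT equals SPT ordering.
SPT order: [6, 11, 12, 13]
Completion times:
  Job 1: p=6, C=6
  Job 2: p=11, C=17
  Job 3: p=12, C=29
  Job 4: p=13, C=42
Total completion time = 6 + 17 + 29 + 42 = 94

94


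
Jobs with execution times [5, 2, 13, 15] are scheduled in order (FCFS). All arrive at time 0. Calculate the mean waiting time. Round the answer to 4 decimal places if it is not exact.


FCFS order (as given): [5, 2, 13, 15]
Waiting times:
  Job 1: wait = 0
  Job 2: wait = 5
  Job 3: wait = 7
  Job 4: wait = 20
Sum of waiting times = 32
Average waiting time = 32/4 = 8.0

8.0


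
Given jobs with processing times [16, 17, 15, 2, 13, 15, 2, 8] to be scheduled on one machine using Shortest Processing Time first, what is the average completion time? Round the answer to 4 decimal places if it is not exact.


Sort jobs by processing time (SPT order): [2, 2, 8, 13, 15, 15, 16, 17]
Compute completion times sequentially:
  Job 1: processing = 2, completes at 2
  Job 2: processing = 2, completes at 4
  Job 3: processing = 8, completes at 12
  Job 4: processing = 13, completes at 25
  Job 5: processing = 15, completes at 40
  Job 6: processing = 15, completes at 55
  Job 7: processing = 16, completes at 71
  Job 8: processing = 17, completes at 88
Sum of completion times = 297
Average completion time = 297/8 = 37.125

37.125


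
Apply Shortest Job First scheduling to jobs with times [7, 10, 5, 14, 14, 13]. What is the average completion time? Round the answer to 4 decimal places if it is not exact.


SJF order (ascending): [5, 7, 10, 13, 14, 14]
Completion times:
  Job 1: burst=5, C=5
  Job 2: burst=7, C=12
  Job 3: burst=10, C=22
  Job 4: burst=13, C=35
  Job 5: burst=14, C=49
  Job 6: burst=14, C=63
Average completion = 186/6 = 31.0

31.0


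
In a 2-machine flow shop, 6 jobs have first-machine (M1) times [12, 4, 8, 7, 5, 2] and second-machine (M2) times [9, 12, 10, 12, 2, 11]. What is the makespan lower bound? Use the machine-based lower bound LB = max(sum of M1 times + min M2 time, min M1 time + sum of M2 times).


LB1 = sum(M1 times) + min(M2 times) = 38 + 2 = 40
LB2 = min(M1 times) + sum(M2 times) = 2 + 56 = 58
Lower bound = max(LB1, LB2) = max(40, 58) = 58

58


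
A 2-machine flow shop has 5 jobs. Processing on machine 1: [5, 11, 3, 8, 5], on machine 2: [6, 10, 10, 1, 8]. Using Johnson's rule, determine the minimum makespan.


Apply Johnson's rule:
  Group 1 (a <= b): [(3, 3, 10), (1, 5, 6), (5, 5, 8)]
  Group 2 (a > b): [(2, 11, 10), (4, 8, 1)]
Optimal job order: [3, 1, 5, 2, 4]
Schedule:
  Job 3: M1 done at 3, M2 done at 13
  Job 1: M1 done at 8, M2 done at 19
  Job 5: M1 done at 13, M2 done at 27
  Job 2: M1 done at 24, M2 done at 37
  Job 4: M1 done at 32, M2 done at 38
Makespan = 38

38


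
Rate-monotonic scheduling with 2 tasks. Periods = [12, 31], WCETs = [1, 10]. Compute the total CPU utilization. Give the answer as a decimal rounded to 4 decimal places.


Compute individual utilizations (exact fractions):
  Task 1: C/T = 1/12 (approx. 0.0833)
  Task 2: C/T = 10/31 (approx. 0.3226)
Total utilization U = 1/12 + 10/31 = 151/372
Rounded to 4 decimal places: U = 0.4059
RM (Liu & Layland) bound for 2 tasks = 0.828427; compare with U = 151/372 (approx. 0.405914)
U <= bound, so schedulable by RM sufficient condition.

0.4059


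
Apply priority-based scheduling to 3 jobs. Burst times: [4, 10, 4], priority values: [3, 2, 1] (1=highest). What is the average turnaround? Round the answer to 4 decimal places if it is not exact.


Sort by priority (ascending = highest first):
Order: [(1, 4), (2, 10), (3, 4)]
Completion times:
  Priority 1, burst=4, C=4
  Priority 2, burst=10, C=14
  Priority 3, burst=4, C=18
Average turnaround = 36/3 = 12.0

12.0


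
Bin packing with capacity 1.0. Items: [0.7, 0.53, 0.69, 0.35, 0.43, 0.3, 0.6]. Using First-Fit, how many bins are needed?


Place items sequentially using First-Fit:
  Item 0.7 -> new Bin 1
  Item 0.53 -> new Bin 2
  Item 0.69 -> new Bin 3
  Item 0.35 -> Bin 2 (now 0.88)
  Item 0.43 -> new Bin 4
  Item 0.3 -> Bin 1 (now 1.0)
  Item 0.6 -> new Bin 5
Total bins used = 5

5


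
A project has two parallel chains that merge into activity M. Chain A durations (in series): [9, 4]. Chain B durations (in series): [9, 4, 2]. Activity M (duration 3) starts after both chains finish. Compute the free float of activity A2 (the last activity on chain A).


ES(A2) = sum of predecessors on chain A = 9
EF(A2) = ES + duration = 9 + 4 = 13
Successor of A2 is M. ES(M) = max(sum(A), sum(B)) = max(13, 15) = 15
Free float = ES(successor) - EF(current) = 15 - 13 = 2

2


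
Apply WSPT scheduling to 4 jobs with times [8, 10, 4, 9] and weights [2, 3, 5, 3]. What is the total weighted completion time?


Compute p/w ratios and sort ascending (WSPT): [(4, 5), (9, 3), (10, 3), (8, 2)]
Compute weighted completion times:
  Job (p=4,w=5): C=4, w*C=5*4=20
  Job (p=9,w=3): C=13, w*C=3*13=39
  Job (p=10,w=3): C=23, w*C=3*23=69
  Job (p=8,w=2): C=31, w*C=2*31=62
Total weighted completion time = 190

190


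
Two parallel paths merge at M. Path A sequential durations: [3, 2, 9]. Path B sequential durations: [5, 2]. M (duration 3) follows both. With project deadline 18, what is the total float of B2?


Forward pass: ES(B2) = sum of predecessors on chain B = 5
EF = ES + duration = 5 + 2 = 7
Backward pass: LF(M) = deadline = 18; LS(M) = 18 - 3 = 15
LF(B2) = LS(M) - sum(successors on chain B) = 15 - 0 = 15
LS = LF - duration = 15 - 2 = 13
Total float = LS - ES = 13 - 5 = 8

8


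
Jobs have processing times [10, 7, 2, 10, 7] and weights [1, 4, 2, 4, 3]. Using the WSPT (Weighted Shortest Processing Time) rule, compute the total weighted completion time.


Compute p/w ratios and sort ascending (WSPT): [(2, 2), (7, 4), (7, 3), (10, 4), (10, 1)]
Compute weighted completion times:
  Job (p=2,w=2): C=2, w*C=2*2=4
  Job (p=7,w=4): C=9, w*C=4*9=36
  Job (p=7,w=3): C=16, w*C=3*16=48
  Job (p=10,w=4): C=26, w*C=4*26=104
  Job (p=10,w=1): C=36, w*C=1*36=36
Total weighted completion time = 228

228


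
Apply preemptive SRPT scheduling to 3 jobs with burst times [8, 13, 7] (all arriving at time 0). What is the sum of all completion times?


Since all jobs arrive at t=0, SRPT equals SPT ordering.
SPT order: [7, 8, 13]
Completion times:
  Job 1: p=7, C=7
  Job 2: p=8, C=15
  Job 3: p=13, C=28
Total completion time = 7 + 15 + 28 = 50

50


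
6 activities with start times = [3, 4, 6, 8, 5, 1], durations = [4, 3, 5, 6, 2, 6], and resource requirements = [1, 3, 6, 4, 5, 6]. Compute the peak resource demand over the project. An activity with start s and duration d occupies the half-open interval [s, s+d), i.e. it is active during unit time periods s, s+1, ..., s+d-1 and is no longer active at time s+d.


Each activity i is active on [start_i, start_i + duration_i).
Compute total resource usage per time slot:
  t=0: active resources = [], total = 0
  t=1: active resources = [6], total = 6
  t=2: active resources = [6], total = 6
  t=3: active resources = [1, 6], total = 7
  t=4: active resources = [1, 3, 6], total = 10
  t=5: active resources = [1, 3, 5, 6], total = 15
  t=6: active resources = [1, 3, 6, 5, 6], total = 21
  t=7: active resources = [6], total = 6
  t=8: active resources = [6, 4], total = 10
  t=9: active resources = [6, 4], total = 10
  t=10: active resources = [6, 4], total = 10
  t=11: active resources = [4], total = 4
  t=12: active resources = [4], total = 4
  t=13: active resources = [4], total = 4
Peak resource demand = 21

21


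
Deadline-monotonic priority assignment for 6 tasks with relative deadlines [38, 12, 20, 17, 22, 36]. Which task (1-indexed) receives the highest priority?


Sort tasks by relative deadline (ascending):
  Task 2: deadline = 12
  Task 4: deadline = 17
  Task 3: deadline = 20
  Task 5: deadline = 22
  Task 6: deadline = 36
  Task 1: deadline = 38
Priority order (highest first): [2, 4, 3, 5, 6, 1]
Highest priority task = 2

2


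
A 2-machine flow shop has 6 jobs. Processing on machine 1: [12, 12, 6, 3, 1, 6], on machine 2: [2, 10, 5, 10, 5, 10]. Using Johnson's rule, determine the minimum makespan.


Apply Johnson's rule:
  Group 1 (a <= b): [(5, 1, 5), (4, 3, 10), (6, 6, 10)]
  Group 2 (a > b): [(2, 12, 10), (3, 6, 5), (1, 12, 2)]
Optimal job order: [5, 4, 6, 2, 3, 1]
Schedule:
  Job 5: M1 done at 1, M2 done at 6
  Job 4: M1 done at 4, M2 done at 16
  Job 6: M1 done at 10, M2 done at 26
  Job 2: M1 done at 22, M2 done at 36
  Job 3: M1 done at 28, M2 done at 41
  Job 1: M1 done at 40, M2 done at 43
Makespan = 43

43


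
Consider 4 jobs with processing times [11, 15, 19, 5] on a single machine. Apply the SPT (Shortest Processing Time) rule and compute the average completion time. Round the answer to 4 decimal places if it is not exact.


Sort jobs by processing time (SPT order): [5, 11, 15, 19]
Compute completion times sequentially:
  Job 1: processing = 5, completes at 5
  Job 2: processing = 11, completes at 16
  Job 3: processing = 15, completes at 31
  Job 4: processing = 19, completes at 50
Sum of completion times = 102
Average completion time = 102/4 = 25.5

25.5


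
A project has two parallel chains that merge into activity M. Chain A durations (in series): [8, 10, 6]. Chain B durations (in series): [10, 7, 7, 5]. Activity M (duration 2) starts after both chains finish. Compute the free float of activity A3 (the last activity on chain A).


ES(A3) = sum of predecessors on chain A = 18
EF(A3) = ES + duration = 18 + 6 = 24
Successor of A3 is M. ES(M) = max(sum(A), sum(B)) = max(24, 29) = 29
Free float = ES(successor) - EF(current) = 29 - 24 = 5

5


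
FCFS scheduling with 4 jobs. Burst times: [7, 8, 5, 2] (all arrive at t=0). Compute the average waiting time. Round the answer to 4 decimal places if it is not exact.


FCFS order (as given): [7, 8, 5, 2]
Waiting times:
  Job 1: wait = 0
  Job 2: wait = 7
  Job 3: wait = 15
  Job 4: wait = 20
Sum of waiting times = 42
Average waiting time = 42/4 = 10.5

10.5


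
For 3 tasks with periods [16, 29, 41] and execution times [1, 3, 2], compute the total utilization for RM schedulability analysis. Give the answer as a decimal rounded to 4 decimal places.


Compute individual utilizations (exact fractions):
  Task 1: C/T = 1/16 (approx. 0.0625)
  Task 2: C/T = 3/29 (approx. 0.1034)
  Task 3: C/T = 2/41 (approx. 0.0488)
Total utilization U = 1/16 + 3/29 + 2/41 = 4085/19024
Rounded to 4 decimal places: U = 0.2147
RM (Liu & Layland) bound for 3 tasks = 0.779763; compare with U = 4085/19024 (approx. 0.214729)
U <= bound, so schedulable by RM sufficient condition.

0.2147


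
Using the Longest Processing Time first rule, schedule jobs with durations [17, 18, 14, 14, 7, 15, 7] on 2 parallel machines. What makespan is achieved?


Sort jobs in decreasing order (LPT): [18, 17, 15, 14, 14, 7, 7]
Assign each job to the least loaded machine:
  Machine 1: jobs [18, 14, 14], load = 46
  Machine 2: jobs [17, 15, 7, 7], load = 46
Makespan = max load = 46

46


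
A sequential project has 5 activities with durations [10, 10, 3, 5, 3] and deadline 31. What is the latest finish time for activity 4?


LF(activity 4) = deadline - sum of successor durations
Successors: activities 5 through 5 with durations [3]
Sum of successor durations = 3
LF = 31 - 3 = 28

28


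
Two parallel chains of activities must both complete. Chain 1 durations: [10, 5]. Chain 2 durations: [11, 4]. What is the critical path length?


Path A total = 10 + 5 = 15
Path B total = 11 + 4 = 15
Critical path = longest path = max(15, 15) = 15

15


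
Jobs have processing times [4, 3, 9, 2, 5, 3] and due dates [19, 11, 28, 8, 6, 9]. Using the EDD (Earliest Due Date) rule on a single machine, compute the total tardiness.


Sort by due date (EDD order): [(5, 6), (2, 8), (3, 9), (3, 11), (4, 19), (9, 28)]
Compute completion times and tardiness:
  Job 1: p=5, d=6, C=5, tardiness=max(0,5-6)=0
  Job 2: p=2, d=8, C=7, tardiness=max(0,7-8)=0
  Job 3: p=3, d=9, C=10, tardiness=max(0,10-9)=1
  Job 4: p=3, d=11, C=13, tardiness=max(0,13-11)=2
  Job 5: p=4, d=19, C=17, tardiness=max(0,17-19)=0
  Job 6: p=9, d=28, C=26, tardiness=max(0,26-28)=0
Total tardiness = 3

3


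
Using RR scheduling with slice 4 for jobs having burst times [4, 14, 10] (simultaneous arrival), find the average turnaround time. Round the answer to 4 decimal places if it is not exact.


Time quantum = 4
Execution trace:
  J1 runs 4 units, time = 4
  J2 runs 4 units, time = 8
  J3 runs 4 units, time = 12
  J2 runs 4 units, time = 16
  J3 runs 4 units, time = 20
  J2 runs 4 units, time = 24
  J3 runs 2 units, time = 26
  J2 runs 2 units, time = 28
Finish times: [4, 28, 26]
Average turnaround = 58/3 = 19.3333

19.3333


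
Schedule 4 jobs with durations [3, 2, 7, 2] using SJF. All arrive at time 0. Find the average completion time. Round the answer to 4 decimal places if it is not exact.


SJF order (ascending): [2, 2, 3, 7]
Completion times:
  Job 1: burst=2, C=2
  Job 2: burst=2, C=4
  Job 3: burst=3, C=7
  Job 4: burst=7, C=14
Average completion = 27/4 = 6.75

6.75


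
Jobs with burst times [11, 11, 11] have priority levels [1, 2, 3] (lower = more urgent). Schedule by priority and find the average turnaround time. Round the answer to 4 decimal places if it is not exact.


Sort by priority (ascending = highest first):
Order: [(1, 11), (2, 11), (3, 11)]
Completion times:
  Priority 1, burst=11, C=11
  Priority 2, burst=11, C=22
  Priority 3, burst=11, C=33
Average turnaround = 66/3 = 22.0

22.0


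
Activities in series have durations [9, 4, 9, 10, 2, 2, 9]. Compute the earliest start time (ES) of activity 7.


Activity 7 starts after activities 1 through 6 complete.
Predecessor durations: [9, 4, 9, 10, 2, 2]
ES = 9 + 4 + 9 + 10 + 2 + 2 = 36

36


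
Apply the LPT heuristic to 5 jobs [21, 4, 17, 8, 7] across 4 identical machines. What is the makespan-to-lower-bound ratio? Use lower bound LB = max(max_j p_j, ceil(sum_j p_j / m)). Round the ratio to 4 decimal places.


LPT order: [21, 17, 8, 7, 4]
Machine loads after assignment: [21, 17, 8, 11]
LPT makespan = 21
Lower bound = max(max_job, ceil(total/4)) = max(21, 15) = 21
Ratio = 21 / 21 = 1.0

1.0


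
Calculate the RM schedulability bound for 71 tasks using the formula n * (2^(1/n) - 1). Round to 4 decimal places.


Compute 2^(1/71) = 1.0098104463
Subtract 1: 1.0098104463 - 1 = 0.0098104463
Multiply by n: 71 * 0.0098104463 = 0.6965416873
Round to 4 dp: 0.6965

0.6965


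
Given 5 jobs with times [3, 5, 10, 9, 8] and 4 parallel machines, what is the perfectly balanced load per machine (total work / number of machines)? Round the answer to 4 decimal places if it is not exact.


Total processing time = 3 + 5 + 10 + 9 + 8 = 35
Number of machines = 4
Ideal balanced load = 35 / 4 = 8.75

8.75


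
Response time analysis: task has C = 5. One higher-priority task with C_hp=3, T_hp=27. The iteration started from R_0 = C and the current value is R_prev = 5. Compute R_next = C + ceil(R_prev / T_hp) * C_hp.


R_next = C + ceil(R_prev / T_hp) * C_hp
ceil(5 / 27) = ceil(0.1852) = 1
Interference = 1 * 3 = 3
R_next = 5 + 3 = 8

8


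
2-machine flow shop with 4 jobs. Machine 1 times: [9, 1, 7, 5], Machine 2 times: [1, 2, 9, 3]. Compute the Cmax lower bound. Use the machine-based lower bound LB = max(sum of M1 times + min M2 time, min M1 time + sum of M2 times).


LB1 = sum(M1 times) + min(M2 times) = 22 + 1 = 23
LB2 = min(M1 times) + sum(M2 times) = 1 + 15 = 16
Lower bound = max(LB1, LB2) = max(23, 16) = 23

23


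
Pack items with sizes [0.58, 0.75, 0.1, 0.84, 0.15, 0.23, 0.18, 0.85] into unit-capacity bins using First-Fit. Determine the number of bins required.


Place items sequentially using First-Fit:
  Item 0.58 -> new Bin 1
  Item 0.75 -> new Bin 2
  Item 0.1 -> Bin 1 (now 0.68)
  Item 0.84 -> new Bin 3
  Item 0.15 -> Bin 1 (now 0.83)
  Item 0.23 -> Bin 2 (now 0.98)
  Item 0.18 -> new Bin 4
  Item 0.85 -> new Bin 5
Total bins used = 5

5


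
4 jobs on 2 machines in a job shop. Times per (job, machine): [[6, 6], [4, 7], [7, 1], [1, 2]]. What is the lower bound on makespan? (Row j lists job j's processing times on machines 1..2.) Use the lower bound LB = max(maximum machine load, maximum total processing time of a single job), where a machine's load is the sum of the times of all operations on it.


Machine loads:
  Machine 1: 6 + 4 + 7 + 1 = 18
  Machine 2: 6 + 7 + 1 + 2 = 16
Max machine load = 18
Job totals:
  Job 1: 12
  Job 2: 11
  Job 3: 8
  Job 4: 3
Max job total = 12
Lower bound = max(18, 12) = 18

18


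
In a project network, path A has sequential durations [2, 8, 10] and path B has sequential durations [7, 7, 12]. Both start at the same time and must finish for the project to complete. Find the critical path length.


Path A total = 2 + 8 + 10 = 20
Path B total = 7 + 7 + 12 = 26
Critical path = longest path = max(20, 26) = 26

26


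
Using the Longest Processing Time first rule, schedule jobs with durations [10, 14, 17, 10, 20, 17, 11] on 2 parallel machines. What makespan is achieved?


Sort jobs in decreasing order (LPT): [20, 17, 17, 14, 11, 10, 10]
Assign each job to the least loaded machine:
  Machine 1: jobs [20, 14, 11], load = 45
  Machine 2: jobs [17, 17, 10, 10], load = 54
Makespan = max load = 54

54


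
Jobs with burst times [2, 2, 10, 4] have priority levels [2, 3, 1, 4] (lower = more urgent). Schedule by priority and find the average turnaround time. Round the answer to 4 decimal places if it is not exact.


Sort by priority (ascending = highest first):
Order: [(1, 10), (2, 2), (3, 2), (4, 4)]
Completion times:
  Priority 1, burst=10, C=10
  Priority 2, burst=2, C=12
  Priority 3, burst=2, C=14
  Priority 4, burst=4, C=18
Average turnaround = 54/4 = 13.5

13.5


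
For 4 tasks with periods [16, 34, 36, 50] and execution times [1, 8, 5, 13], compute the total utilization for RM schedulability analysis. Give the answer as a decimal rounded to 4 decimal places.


Compute individual utilizations (exact fractions):
  Task 1: C/T = 1/16 (approx. 0.0625)
  Task 2: C/T = 8/34 = 4/17 (approx. 0.2353)
  Task 3: C/T = 5/36 (approx. 0.1389)
  Task 4: C/T = 13/50 (approx. 0.26)
Total utilization U = 1/16 + 4/17 + 5/36 + 13/50 = 42637/61200
Rounded to 4 decimal places: U = 0.6967
RM (Liu & Layland) bound for 4 tasks = 0.756828; compare with U = 42637/61200 (approx. 0.696683)
U <= bound, so schedulable by RM sufficient condition.

0.6967


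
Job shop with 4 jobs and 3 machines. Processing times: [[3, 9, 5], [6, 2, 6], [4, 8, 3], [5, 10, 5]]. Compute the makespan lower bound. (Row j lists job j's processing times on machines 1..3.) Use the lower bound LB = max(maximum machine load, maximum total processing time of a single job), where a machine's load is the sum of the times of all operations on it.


Machine loads:
  Machine 1: 3 + 6 + 4 + 5 = 18
  Machine 2: 9 + 2 + 8 + 10 = 29
  Machine 3: 5 + 6 + 3 + 5 = 19
Max machine load = 29
Job totals:
  Job 1: 17
  Job 2: 14
  Job 3: 15
  Job 4: 20
Max job total = 20
Lower bound = max(29, 20) = 29

29


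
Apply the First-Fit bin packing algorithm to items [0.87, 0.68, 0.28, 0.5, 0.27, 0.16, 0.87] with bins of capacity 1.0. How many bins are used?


Place items sequentially using First-Fit:
  Item 0.87 -> new Bin 1
  Item 0.68 -> new Bin 2
  Item 0.28 -> Bin 2 (now 0.96)
  Item 0.5 -> new Bin 3
  Item 0.27 -> Bin 3 (now 0.77)
  Item 0.16 -> Bin 3 (now 0.93)
  Item 0.87 -> new Bin 4
Total bins used = 4

4


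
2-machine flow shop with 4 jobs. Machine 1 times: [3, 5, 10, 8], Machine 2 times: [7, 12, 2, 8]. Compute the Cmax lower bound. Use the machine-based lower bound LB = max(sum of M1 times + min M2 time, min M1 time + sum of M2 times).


LB1 = sum(M1 times) + min(M2 times) = 26 + 2 = 28
LB2 = min(M1 times) + sum(M2 times) = 3 + 29 = 32
Lower bound = max(LB1, LB2) = max(28, 32) = 32

32


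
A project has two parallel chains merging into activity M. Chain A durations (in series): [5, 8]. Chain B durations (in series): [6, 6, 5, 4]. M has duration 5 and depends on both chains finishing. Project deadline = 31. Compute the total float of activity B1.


Forward pass: ES(B1) = sum of predecessors on chain B = 0
EF = ES + duration = 0 + 6 = 6
Backward pass: LF(M) = deadline = 31; LS(M) = 31 - 5 = 26
LF(B1) = LS(M) - sum(successors on chain B) = 26 - 15 = 11
LS = LF - duration = 11 - 6 = 5
Total float = LS - ES = 5 - 0 = 5

5


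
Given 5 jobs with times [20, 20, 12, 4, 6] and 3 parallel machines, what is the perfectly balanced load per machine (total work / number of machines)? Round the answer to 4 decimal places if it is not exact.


Total processing time = 20 + 20 + 12 + 4 + 6 = 62
Number of machines = 3
Ideal balanced load = 62 / 3 = 20.6667

20.6667


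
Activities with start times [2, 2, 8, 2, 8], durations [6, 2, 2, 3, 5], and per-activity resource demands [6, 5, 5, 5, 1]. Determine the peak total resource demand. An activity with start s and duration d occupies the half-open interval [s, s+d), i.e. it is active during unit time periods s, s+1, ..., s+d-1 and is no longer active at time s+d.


Each activity i is active on [start_i, start_i + duration_i).
Compute total resource usage per time slot:
  t=0: active resources = [], total = 0
  t=1: active resources = [], total = 0
  t=2: active resources = [6, 5, 5], total = 16
  t=3: active resources = [6, 5, 5], total = 16
  t=4: active resources = [6, 5], total = 11
  t=5: active resources = [6], total = 6
  t=6: active resources = [6], total = 6
  t=7: active resources = [6], total = 6
  t=8: active resources = [5, 1], total = 6
  t=9: active resources = [5, 1], total = 6
  t=10: active resources = [1], total = 1
  t=11: active resources = [1], total = 1
  t=12: active resources = [1], total = 1
Peak resource demand = 16

16


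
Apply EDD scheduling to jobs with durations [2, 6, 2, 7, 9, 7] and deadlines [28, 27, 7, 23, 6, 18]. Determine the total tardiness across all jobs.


Sort by due date (EDD order): [(9, 6), (2, 7), (7, 18), (7, 23), (6, 27), (2, 28)]
Compute completion times and tardiness:
  Job 1: p=9, d=6, C=9, tardiness=max(0,9-6)=3
  Job 2: p=2, d=7, C=11, tardiness=max(0,11-7)=4
  Job 3: p=7, d=18, C=18, tardiness=max(0,18-18)=0
  Job 4: p=7, d=23, C=25, tardiness=max(0,25-23)=2
  Job 5: p=6, d=27, C=31, tardiness=max(0,31-27)=4
  Job 6: p=2, d=28, C=33, tardiness=max(0,33-28)=5
Total tardiness = 18

18


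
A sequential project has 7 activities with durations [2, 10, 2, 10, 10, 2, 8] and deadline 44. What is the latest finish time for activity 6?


LF(activity 6) = deadline - sum of successor durations
Successors: activities 7 through 7 with durations [8]
Sum of successor durations = 8
LF = 44 - 8 = 36

36


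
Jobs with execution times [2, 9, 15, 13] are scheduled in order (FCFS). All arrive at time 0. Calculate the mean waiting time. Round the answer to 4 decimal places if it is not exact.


FCFS order (as given): [2, 9, 15, 13]
Waiting times:
  Job 1: wait = 0
  Job 2: wait = 2
  Job 3: wait = 11
  Job 4: wait = 26
Sum of waiting times = 39
Average waiting time = 39/4 = 9.75

9.75


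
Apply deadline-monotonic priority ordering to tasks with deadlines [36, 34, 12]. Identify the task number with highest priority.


Sort tasks by relative deadline (ascending):
  Task 3: deadline = 12
  Task 2: deadline = 34
  Task 1: deadline = 36
Priority order (highest first): [3, 2, 1]
Highest priority task = 3

3


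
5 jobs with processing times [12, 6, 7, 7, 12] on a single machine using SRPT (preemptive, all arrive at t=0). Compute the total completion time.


Since all jobs arrive at t=0, SRPT equals SPT ordering.
SPT order: [6, 7, 7, 12, 12]
Completion times:
  Job 1: p=6, C=6
  Job 2: p=7, C=13
  Job 3: p=7, C=20
  Job 4: p=12, C=32
  Job 5: p=12, C=44
Total completion time = 6 + 13 + 20 + 32 + 44 = 115

115


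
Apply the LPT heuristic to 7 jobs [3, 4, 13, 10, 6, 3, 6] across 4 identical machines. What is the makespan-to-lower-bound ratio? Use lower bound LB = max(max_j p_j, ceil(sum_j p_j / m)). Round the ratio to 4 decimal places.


LPT order: [13, 10, 6, 6, 4, 3, 3]
Machine loads after assignment: [13, 10, 10, 12]
LPT makespan = 13
Lower bound = max(max_job, ceil(total/4)) = max(13, 12) = 13
Ratio = 13 / 13 = 1.0

1.0


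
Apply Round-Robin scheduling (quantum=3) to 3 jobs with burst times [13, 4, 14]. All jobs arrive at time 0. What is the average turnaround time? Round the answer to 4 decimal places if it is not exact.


Time quantum = 3
Execution trace:
  J1 runs 3 units, time = 3
  J2 runs 3 units, time = 6
  J3 runs 3 units, time = 9
  J1 runs 3 units, time = 12
  J2 runs 1 units, time = 13
  J3 runs 3 units, time = 16
  J1 runs 3 units, time = 19
  J3 runs 3 units, time = 22
  J1 runs 3 units, time = 25
  J3 runs 3 units, time = 28
  J1 runs 1 units, time = 29
  J3 runs 2 units, time = 31
Finish times: [29, 13, 31]
Average turnaround = 73/3 = 24.3333

24.3333


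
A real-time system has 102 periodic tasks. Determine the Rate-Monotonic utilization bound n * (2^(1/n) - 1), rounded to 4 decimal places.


Compute 2^(1/102) = 1.0068187028
Subtract 1: 1.0068187028 - 1 = 0.0068187028
Multiply by n: 102 * 0.0068187028 = 0.6955076856
Round to 4 dp: 0.6955

0.6955


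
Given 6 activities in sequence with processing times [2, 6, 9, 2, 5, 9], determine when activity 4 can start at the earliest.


Activity 4 starts after activities 1 through 3 complete.
Predecessor durations: [2, 6, 9]
ES = 2 + 6 + 9 = 17

17


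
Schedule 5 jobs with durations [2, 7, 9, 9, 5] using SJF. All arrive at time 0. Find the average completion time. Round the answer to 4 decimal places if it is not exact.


SJF order (ascending): [2, 5, 7, 9, 9]
Completion times:
  Job 1: burst=2, C=2
  Job 2: burst=5, C=7
  Job 3: burst=7, C=14
  Job 4: burst=9, C=23
  Job 5: burst=9, C=32
Average completion = 78/5 = 15.6

15.6


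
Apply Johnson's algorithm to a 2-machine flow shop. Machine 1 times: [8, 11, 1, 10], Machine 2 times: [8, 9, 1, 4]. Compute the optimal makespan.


Apply Johnson's rule:
  Group 1 (a <= b): [(3, 1, 1), (1, 8, 8)]
  Group 2 (a > b): [(2, 11, 9), (4, 10, 4)]
Optimal job order: [3, 1, 2, 4]
Schedule:
  Job 3: M1 done at 1, M2 done at 2
  Job 1: M1 done at 9, M2 done at 17
  Job 2: M1 done at 20, M2 done at 29
  Job 4: M1 done at 30, M2 done at 34
Makespan = 34

34


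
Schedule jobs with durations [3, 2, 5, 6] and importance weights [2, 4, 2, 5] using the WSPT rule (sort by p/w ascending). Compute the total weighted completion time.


Compute p/w ratios and sort ascending (WSPT): [(2, 4), (6, 5), (3, 2), (5, 2)]
Compute weighted completion times:
  Job (p=2,w=4): C=2, w*C=4*2=8
  Job (p=6,w=5): C=8, w*C=5*8=40
  Job (p=3,w=2): C=11, w*C=2*11=22
  Job (p=5,w=2): C=16, w*C=2*16=32
Total weighted completion time = 102

102


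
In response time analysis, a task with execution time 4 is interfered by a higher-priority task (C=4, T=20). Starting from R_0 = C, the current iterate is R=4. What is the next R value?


R_next = C + ceil(R_prev / T_hp) * C_hp
ceil(4 / 20) = ceil(0.2) = 1
Interference = 1 * 4 = 4
R_next = 4 + 4 = 8

8


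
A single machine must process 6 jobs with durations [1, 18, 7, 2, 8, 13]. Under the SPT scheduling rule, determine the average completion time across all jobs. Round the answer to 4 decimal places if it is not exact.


Sort jobs by processing time (SPT order): [1, 2, 7, 8, 13, 18]
Compute completion times sequentially:
  Job 1: processing = 1, completes at 1
  Job 2: processing = 2, completes at 3
  Job 3: processing = 7, completes at 10
  Job 4: processing = 8, completes at 18
  Job 5: processing = 13, completes at 31
  Job 6: processing = 18, completes at 49
Sum of completion times = 112
Average completion time = 112/6 = 18.6667

18.6667


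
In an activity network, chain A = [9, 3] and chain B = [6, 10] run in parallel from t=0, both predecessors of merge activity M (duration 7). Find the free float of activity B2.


ES(B2) = sum of predecessors on chain B = 6
EF(B2) = ES + duration = 6 + 10 = 16
Successor of B2 is M. ES(M) = max(sum(A), sum(B)) = max(12, 16) = 16
Free float = ES(successor) - EF(current) = 16 - 16 = 0

0


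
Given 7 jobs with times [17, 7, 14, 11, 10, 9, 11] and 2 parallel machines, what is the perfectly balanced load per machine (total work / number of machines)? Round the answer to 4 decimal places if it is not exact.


Total processing time = 17 + 7 + 14 + 11 + 10 + 9 + 11 = 79
Number of machines = 2
Ideal balanced load = 79 / 2 = 39.5

39.5


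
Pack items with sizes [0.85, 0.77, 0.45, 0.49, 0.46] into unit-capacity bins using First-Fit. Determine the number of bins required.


Place items sequentially using First-Fit:
  Item 0.85 -> new Bin 1
  Item 0.77 -> new Bin 2
  Item 0.45 -> new Bin 3
  Item 0.49 -> Bin 3 (now 0.94)
  Item 0.46 -> new Bin 4
Total bins used = 4

4


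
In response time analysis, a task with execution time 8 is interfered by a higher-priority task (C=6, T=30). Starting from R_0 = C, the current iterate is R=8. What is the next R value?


R_next = C + ceil(R_prev / T_hp) * C_hp
ceil(8 / 30) = ceil(0.2667) = 1
Interference = 1 * 6 = 6
R_next = 8 + 6 = 14

14


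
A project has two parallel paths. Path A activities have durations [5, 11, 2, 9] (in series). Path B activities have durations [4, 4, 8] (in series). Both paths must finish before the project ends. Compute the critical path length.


Path A total = 5 + 11 + 2 + 9 = 27
Path B total = 4 + 4 + 8 = 16
Critical path = longest path = max(27, 16) = 27

27


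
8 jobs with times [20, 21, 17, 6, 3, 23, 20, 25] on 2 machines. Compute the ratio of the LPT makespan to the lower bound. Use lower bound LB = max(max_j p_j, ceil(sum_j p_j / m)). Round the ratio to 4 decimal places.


LPT order: [25, 23, 21, 20, 20, 17, 6, 3]
Machine loads after assignment: [68, 67]
LPT makespan = 68
Lower bound = max(max_job, ceil(total/2)) = max(25, 68) = 68
Ratio = 68 / 68 = 1.0

1.0


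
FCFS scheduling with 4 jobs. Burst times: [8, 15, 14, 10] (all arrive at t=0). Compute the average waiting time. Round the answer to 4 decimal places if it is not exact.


FCFS order (as given): [8, 15, 14, 10]
Waiting times:
  Job 1: wait = 0
  Job 2: wait = 8
  Job 3: wait = 23
  Job 4: wait = 37
Sum of waiting times = 68
Average waiting time = 68/4 = 17.0

17.0


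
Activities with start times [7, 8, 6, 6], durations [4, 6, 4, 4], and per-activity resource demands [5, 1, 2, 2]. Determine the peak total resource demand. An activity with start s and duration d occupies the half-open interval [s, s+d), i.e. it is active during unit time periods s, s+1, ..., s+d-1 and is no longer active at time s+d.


Each activity i is active on [start_i, start_i + duration_i).
Compute total resource usage per time slot:
  t=0: active resources = [], total = 0
  t=1: active resources = [], total = 0
  t=2: active resources = [], total = 0
  t=3: active resources = [], total = 0
  t=4: active resources = [], total = 0
  t=5: active resources = [], total = 0
  t=6: active resources = [2, 2], total = 4
  t=7: active resources = [5, 2, 2], total = 9
  t=8: active resources = [5, 1, 2, 2], total = 10
  t=9: active resources = [5, 1, 2, 2], total = 10
  t=10: active resources = [5, 1], total = 6
  t=11: active resources = [1], total = 1
  t=12: active resources = [1], total = 1
  t=13: active resources = [1], total = 1
Peak resource demand = 10

10


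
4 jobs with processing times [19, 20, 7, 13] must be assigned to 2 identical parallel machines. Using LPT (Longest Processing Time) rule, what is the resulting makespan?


Sort jobs in decreasing order (LPT): [20, 19, 13, 7]
Assign each job to the least loaded machine:
  Machine 1: jobs [20, 7], load = 27
  Machine 2: jobs [19, 13], load = 32
Makespan = max load = 32

32


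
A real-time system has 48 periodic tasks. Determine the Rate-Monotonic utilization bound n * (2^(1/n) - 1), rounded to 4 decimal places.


Compute 2^(1/48) = 1.0145453349
Subtract 1: 1.0145453349 - 1 = 0.0145453349
Multiply by n: 48 * 0.0145453349 = 0.6981760752
Round to 4 dp: 0.6982

0.6982


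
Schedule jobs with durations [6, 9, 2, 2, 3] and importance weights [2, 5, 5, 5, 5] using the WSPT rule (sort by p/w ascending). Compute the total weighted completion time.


Compute p/w ratios and sort ascending (WSPT): [(2, 5), (2, 5), (3, 5), (9, 5), (6, 2)]
Compute weighted completion times:
  Job (p=2,w=5): C=2, w*C=5*2=10
  Job (p=2,w=5): C=4, w*C=5*4=20
  Job (p=3,w=5): C=7, w*C=5*7=35
  Job (p=9,w=5): C=16, w*C=5*16=80
  Job (p=6,w=2): C=22, w*C=2*22=44
Total weighted completion time = 189

189


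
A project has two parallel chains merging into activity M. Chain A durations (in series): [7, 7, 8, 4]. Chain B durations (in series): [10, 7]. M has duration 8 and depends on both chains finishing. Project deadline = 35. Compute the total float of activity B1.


Forward pass: ES(B1) = sum of predecessors on chain B = 0
EF = ES + duration = 0 + 10 = 10
Backward pass: LF(M) = deadline = 35; LS(M) = 35 - 8 = 27
LF(B1) = LS(M) - sum(successors on chain B) = 27 - 7 = 20
LS = LF - duration = 20 - 10 = 10
Total float = LS - ES = 10 - 0 = 10

10


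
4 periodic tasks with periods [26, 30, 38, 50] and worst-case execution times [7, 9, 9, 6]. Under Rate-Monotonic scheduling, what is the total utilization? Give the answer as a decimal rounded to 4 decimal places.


Compute individual utilizations (exact fractions):
  Task 1: C/T = 7/26 (approx. 0.2692)
  Task 2: C/T = 9/30 = 3/10 (approx. 0.3)
  Task 3: C/T = 9/38 (approx. 0.2368)
  Task 4: C/T = 6/50 = 3/25 (approx. 0.12)
Total utilization U = 7/26 + 3/10 + 9/38 + 3/25 = 11437/12350
Rounded to 4 decimal places: U = 0.9261
RM (Liu & Layland) bound for 4 tasks = 0.756828; compare with U = 11437/12350 (approx. 0.926073)
bound < U <= 1, so the RM sufficient condition is not met (inconclusive; an exact test such as response-time analysis is needed).

0.9261


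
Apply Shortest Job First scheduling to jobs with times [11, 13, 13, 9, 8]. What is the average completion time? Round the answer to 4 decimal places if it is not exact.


SJF order (ascending): [8, 9, 11, 13, 13]
Completion times:
  Job 1: burst=8, C=8
  Job 2: burst=9, C=17
  Job 3: burst=11, C=28
  Job 4: burst=13, C=41
  Job 5: burst=13, C=54
Average completion = 148/5 = 29.6

29.6


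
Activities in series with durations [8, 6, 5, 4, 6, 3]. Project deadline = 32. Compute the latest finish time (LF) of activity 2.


LF(activity 2) = deadline - sum of successor durations
Successors: activities 3 through 6 with durations [5, 4, 6, 3]
Sum of successor durations = 18
LF = 32 - 18 = 14

14


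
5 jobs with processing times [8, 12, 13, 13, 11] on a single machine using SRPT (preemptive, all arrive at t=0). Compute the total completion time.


Since all jobs arrive at t=0, SRPT equals SPT ordering.
SPT order: [8, 11, 12, 13, 13]
Completion times:
  Job 1: p=8, C=8
  Job 2: p=11, C=19
  Job 3: p=12, C=31
  Job 4: p=13, C=44
  Job 5: p=13, C=57
Total completion time = 8 + 19 + 31 + 44 + 57 = 159

159


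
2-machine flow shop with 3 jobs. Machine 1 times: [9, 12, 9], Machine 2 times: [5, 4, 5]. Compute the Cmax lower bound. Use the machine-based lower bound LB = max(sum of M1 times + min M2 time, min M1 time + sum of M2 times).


LB1 = sum(M1 times) + min(M2 times) = 30 + 4 = 34
LB2 = min(M1 times) + sum(M2 times) = 9 + 14 = 23
Lower bound = max(LB1, LB2) = max(34, 23) = 34

34


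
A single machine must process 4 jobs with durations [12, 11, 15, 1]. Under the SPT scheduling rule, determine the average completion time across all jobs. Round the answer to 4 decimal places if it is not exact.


Sort jobs by processing time (SPT order): [1, 11, 12, 15]
Compute completion times sequentially:
  Job 1: processing = 1, completes at 1
  Job 2: processing = 11, completes at 12
  Job 3: processing = 12, completes at 24
  Job 4: processing = 15, completes at 39
Sum of completion times = 76
Average completion time = 76/4 = 19.0

19.0


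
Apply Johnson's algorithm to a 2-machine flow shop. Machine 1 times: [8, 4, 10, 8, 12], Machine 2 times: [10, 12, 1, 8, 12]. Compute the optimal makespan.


Apply Johnson's rule:
  Group 1 (a <= b): [(2, 4, 12), (1, 8, 10), (4, 8, 8), (5, 12, 12)]
  Group 2 (a > b): [(3, 10, 1)]
Optimal job order: [2, 1, 4, 5, 3]
Schedule:
  Job 2: M1 done at 4, M2 done at 16
  Job 1: M1 done at 12, M2 done at 26
  Job 4: M1 done at 20, M2 done at 34
  Job 5: M1 done at 32, M2 done at 46
  Job 3: M1 done at 42, M2 done at 47
Makespan = 47

47


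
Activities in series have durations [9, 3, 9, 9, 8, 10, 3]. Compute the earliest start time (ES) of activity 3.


Activity 3 starts after activities 1 through 2 complete.
Predecessor durations: [9, 3]
ES = 9 + 3 = 12

12


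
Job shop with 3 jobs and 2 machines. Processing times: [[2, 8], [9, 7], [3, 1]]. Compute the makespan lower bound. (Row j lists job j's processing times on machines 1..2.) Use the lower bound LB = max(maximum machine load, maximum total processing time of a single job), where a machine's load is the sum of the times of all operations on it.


Machine loads:
  Machine 1: 2 + 9 + 3 = 14
  Machine 2: 8 + 7 + 1 = 16
Max machine load = 16
Job totals:
  Job 1: 10
  Job 2: 16
  Job 3: 4
Max job total = 16
Lower bound = max(16, 16) = 16

16


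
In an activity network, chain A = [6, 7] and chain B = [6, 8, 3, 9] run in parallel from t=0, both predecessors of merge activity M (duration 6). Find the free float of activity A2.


ES(A2) = sum of predecessors on chain A = 6
EF(A2) = ES + duration = 6 + 7 = 13
Successor of A2 is M. ES(M) = max(sum(A), sum(B)) = max(13, 26) = 26
Free float = ES(successor) - EF(current) = 26 - 13 = 13

13


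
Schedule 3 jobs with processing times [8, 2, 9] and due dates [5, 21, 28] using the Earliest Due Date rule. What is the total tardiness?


Sort by due date (EDD order): [(8, 5), (2, 21), (9, 28)]
Compute completion times and tardiness:
  Job 1: p=8, d=5, C=8, tardiness=max(0,8-5)=3
  Job 2: p=2, d=21, C=10, tardiness=max(0,10-21)=0
  Job 3: p=9, d=28, C=19, tardiness=max(0,19-28)=0
Total tardiness = 3

3


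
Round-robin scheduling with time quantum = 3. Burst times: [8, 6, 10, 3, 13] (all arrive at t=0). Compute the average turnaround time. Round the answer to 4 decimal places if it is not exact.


Time quantum = 3
Execution trace:
  J1 runs 3 units, time = 3
  J2 runs 3 units, time = 6
  J3 runs 3 units, time = 9
  J4 runs 3 units, time = 12
  J5 runs 3 units, time = 15
  J1 runs 3 units, time = 18
  J2 runs 3 units, time = 21
  J3 runs 3 units, time = 24
  J5 runs 3 units, time = 27
  J1 runs 2 units, time = 29
  J3 runs 3 units, time = 32
  J5 runs 3 units, time = 35
  J3 runs 1 units, time = 36
  J5 runs 3 units, time = 39
  J5 runs 1 units, time = 40
Finish times: [29, 21, 36, 12, 40]
Average turnaround = 138/5 = 27.6

27.6


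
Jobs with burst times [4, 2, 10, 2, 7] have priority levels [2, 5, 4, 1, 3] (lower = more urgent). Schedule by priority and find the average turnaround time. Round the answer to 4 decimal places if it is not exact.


Sort by priority (ascending = highest first):
Order: [(1, 2), (2, 4), (3, 7), (4, 10), (5, 2)]
Completion times:
  Priority 1, burst=2, C=2
  Priority 2, burst=4, C=6
  Priority 3, burst=7, C=13
  Priority 4, burst=10, C=23
  Priority 5, burst=2, C=25
Average turnaround = 69/5 = 13.8

13.8


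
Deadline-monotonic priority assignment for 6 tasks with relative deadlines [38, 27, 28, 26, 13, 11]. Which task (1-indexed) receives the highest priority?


Sort tasks by relative deadline (ascending):
  Task 6: deadline = 11
  Task 5: deadline = 13
  Task 4: deadline = 26
  Task 2: deadline = 27
  Task 3: deadline = 28
  Task 1: deadline = 38
Priority order (highest first): [6, 5, 4, 2, 3, 1]
Highest priority task = 6

6


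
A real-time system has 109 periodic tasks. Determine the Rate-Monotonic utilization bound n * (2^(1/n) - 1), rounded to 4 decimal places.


Compute 2^(1/109) = 1.0063794108
Subtract 1: 1.0063794108 - 1 = 0.0063794108
Multiply by n: 109 * 0.0063794108 = 0.6953557772
Round to 4 dp: 0.6954

0.6954
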